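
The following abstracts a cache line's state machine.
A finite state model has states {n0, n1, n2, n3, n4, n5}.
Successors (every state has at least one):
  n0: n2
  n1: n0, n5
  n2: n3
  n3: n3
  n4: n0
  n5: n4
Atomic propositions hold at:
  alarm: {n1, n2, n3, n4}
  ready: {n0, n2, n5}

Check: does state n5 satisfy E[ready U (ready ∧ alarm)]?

No

Sat(ready ∧ alarm) = {n2}
E[ready U (ready ∧ alarm)]: least fixpoint, start Z0 = Sat((ready ∧ alarm)) = {n2}, add states in Sat(ready) with some successor in Z. Z1 = {n0, n2}; fixed.
Sat(E[ready U (ready ∧ alarm)]) = {n0, n2}
n5 ∉ Sat(E[ready U (ready ∧ alarm)]) = {n0, n2}, so the formula does not hold at n5.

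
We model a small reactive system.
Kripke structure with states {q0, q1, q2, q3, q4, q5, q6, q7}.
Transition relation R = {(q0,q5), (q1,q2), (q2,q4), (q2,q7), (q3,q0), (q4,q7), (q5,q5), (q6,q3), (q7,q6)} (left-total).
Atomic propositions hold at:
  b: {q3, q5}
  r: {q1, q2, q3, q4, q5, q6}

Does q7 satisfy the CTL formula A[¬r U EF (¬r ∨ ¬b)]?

Sat(¬r) = {q0, q7}
Sat(¬b) = {q0, q1, q2, q4, q6, q7}
Sat(¬r ∨ ¬b) = {q0, q1, q2, q4, q6, q7}
EF (¬r ∨ ¬b): least fixpoint, start Z0 = {q0, q1, q2, q4, q6, q7}, add states with some successor in Z. Z1 = {q0, q1, q2, q3, q4, q6, q7}; fixed.
Sat(EF (¬r ∨ ¬b)) = {q0, q1, q2, q3, q4, q6, q7}
A[¬r U EF (¬r ∨ ¬b)]: least fixpoint, start Z0 = Sat(EF (¬r ∨ ¬b)) = {q0, q1, q2, q3, q4, q6, q7}, add states in Sat(¬r) with every successor in Z. Already a fixed point.
Sat(A[¬r U EF (¬r ∨ ¬b)]) = {q0, q1, q2, q3, q4, q6, q7}
q7 ∈ Sat(A[¬r U EF (¬r ∨ ¬b)]) = {q0, q1, q2, q3, q4, q6, q7}, so the formula holds at q7.

Yes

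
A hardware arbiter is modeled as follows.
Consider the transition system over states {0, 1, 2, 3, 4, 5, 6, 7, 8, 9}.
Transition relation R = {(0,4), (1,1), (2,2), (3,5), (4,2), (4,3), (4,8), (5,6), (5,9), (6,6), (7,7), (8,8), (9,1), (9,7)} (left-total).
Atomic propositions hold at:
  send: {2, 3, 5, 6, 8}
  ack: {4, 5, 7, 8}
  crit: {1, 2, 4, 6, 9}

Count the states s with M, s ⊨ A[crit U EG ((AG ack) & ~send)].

1

AG ack: greatest fixpoint, start Z0 = {4, 5, 7, 8}, keep only states in Sat with every successor in Z. Z1 = {7, 8}; fixed.
Sat(AG ack) = {7, 8}
Sat(~send) = {0, 1, 4, 7, 9}
Sat((AG ack) & ~send) = {7}
EG ((AG ack) & ~send): greatest fixpoint, start Z0 = {7}, keep only states in Sat with some successor in Z. Already a fixed point.
Sat(EG ((AG ack) & ~send)) = {7}
A[crit U EG ((AG ack) & ~send)]: least fixpoint, start Z0 = Sat(EG ((AG ack) & ~send)) = {7}, add states in Sat(crit) with every successor in Z. Already a fixed point.
Sat(A[crit U EG ((AG ack) & ~send)]) = {7}
|Sat(A[crit U EG ((AG ack) & ~send)])| = |{7}| = 1.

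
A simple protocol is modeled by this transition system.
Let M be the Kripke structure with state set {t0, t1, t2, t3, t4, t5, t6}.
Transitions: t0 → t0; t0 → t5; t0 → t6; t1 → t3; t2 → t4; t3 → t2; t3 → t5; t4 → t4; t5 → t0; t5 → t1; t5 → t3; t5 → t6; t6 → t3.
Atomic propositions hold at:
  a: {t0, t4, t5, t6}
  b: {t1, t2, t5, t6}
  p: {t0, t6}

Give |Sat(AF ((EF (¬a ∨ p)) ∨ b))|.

6

Sat(¬a) = {t1, t2, t3}
Sat(¬a ∨ p) = {t0, t1, t2, t3, t6}
EF (¬a ∨ p): least fixpoint, start Z0 = {t0, t1, t2, t3, t6}, add states with some successor in Z. Z1 = {t0, t1, t2, t3, t5, t6}; fixed.
Sat(EF (¬a ∨ p)) = {t0, t1, t2, t3, t5, t6}
Sat((EF (¬a ∨ p)) ∨ b) = {t0, t1, t2, t3, t5, t6}
AF ((EF (¬a ∨ p)) ∨ b): least fixpoint, start Z0 = {t0, t1, t2, t3, t5, t6}, add states with every successor in Z. Already a fixed point.
Sat(AF ((EF (¬a ∨ p)) ∨ b)) = {t0, t1, t2, t3, t5, t6}
|Sat(AF ((EF (¬a ∨ p)) ∨ b))| = |{t0, t1, t2, t3, t5, t6}| = 6.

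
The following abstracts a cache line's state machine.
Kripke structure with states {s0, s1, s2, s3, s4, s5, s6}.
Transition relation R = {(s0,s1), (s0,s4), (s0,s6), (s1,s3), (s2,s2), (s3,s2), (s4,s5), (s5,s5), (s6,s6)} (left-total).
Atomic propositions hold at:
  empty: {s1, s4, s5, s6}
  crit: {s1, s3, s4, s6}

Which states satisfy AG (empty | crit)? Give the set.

{s4, s5, s6}

Sat(empty | crit) = {s1, s3, s4, s5, s6}
AG (empty | crit): greatest fixpoint, start Z0 = {s1, s3, s4, s5, s6}, keep only states in Sat with every successor in Z. Z1 = {s1, s4, s5, s6}; Z2 = {s4, s5, s6}; fixed.
Sat(AG (empty | crit)) = {s4, s5, s6}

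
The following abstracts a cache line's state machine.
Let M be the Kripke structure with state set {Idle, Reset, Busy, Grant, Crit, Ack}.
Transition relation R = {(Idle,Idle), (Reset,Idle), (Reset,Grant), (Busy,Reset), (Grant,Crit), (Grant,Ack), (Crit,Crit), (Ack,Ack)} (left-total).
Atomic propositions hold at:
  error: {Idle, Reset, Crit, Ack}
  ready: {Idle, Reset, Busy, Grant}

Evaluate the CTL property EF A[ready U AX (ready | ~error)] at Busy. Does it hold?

Yes

Sat(~error) = {Busy, Grant}
Sat(ready | ~error) = {Idle, Reset, Busy, Grant}
Sat(AX (ready | ~error)) = {s : every successor in {Idle, Reset, Busy, Grant}} = {Idle, Reset, Busy}
A[ready U AX (ready | ~error)]: least fixpoint, start Z0 = Sat(AX (ready | ~error)) = {Idle, Reset, Busy}, add states in Sat(ready) with every successor in Z. Already a fixed point.
Sat(A[ready U AX (ready | ~error)]) = {Idle, Reset, Busy}
EF A[ready U AX (ready | ~error)]: least fixpoint, start Z0 = {Idle, Reset, Busy}, add states with some successor in Z. Already a fixed point.
Sat(EF A[ready U AX (ready | ~error)]) = {Idle, Reset, Busy}
Busy ∈ Sat(EF A[ready U AX (ready | ~error)]) = {Idle, Reset, Busy}, so the formula holds at Busy.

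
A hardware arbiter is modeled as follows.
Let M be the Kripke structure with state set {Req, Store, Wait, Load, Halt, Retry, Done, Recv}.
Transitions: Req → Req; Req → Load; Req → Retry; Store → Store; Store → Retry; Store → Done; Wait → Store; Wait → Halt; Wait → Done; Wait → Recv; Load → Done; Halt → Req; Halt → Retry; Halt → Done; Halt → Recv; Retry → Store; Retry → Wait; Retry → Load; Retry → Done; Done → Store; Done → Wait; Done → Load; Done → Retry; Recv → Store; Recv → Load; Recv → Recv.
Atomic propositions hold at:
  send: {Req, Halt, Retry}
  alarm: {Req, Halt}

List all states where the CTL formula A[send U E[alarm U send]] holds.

E[alarm U send]: least fixpoint, start Z0 = Sat(send) = {Req, Halt, Retry}, add states in Sat(alarm) with some successor in Z. Already a fixed point.
Sat(E[alarm U send]) = {Req, Halt, Retry}
A[send U E[alarm U send]]: least fixpoint, start Z0 = Sat(E[alarm U send]) = {Req, Halt, Retry}, add states in Sat(send) with every successor in Z. Already a fixed point.
Sat(A[send U E[alarm U send]]) = {Req, Halt, Retry}

{Req, Halt, Retry}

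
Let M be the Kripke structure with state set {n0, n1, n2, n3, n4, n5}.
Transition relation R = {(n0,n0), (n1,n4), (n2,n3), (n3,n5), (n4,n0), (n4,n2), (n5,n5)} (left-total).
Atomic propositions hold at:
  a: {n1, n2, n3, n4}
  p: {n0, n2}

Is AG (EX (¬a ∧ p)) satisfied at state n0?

Sat(¬a) = {n0, n5}
Sat(¬a ∧ p) = {n0}
Sat(EX (¬a ∧ p)) = {s : some successor in {n0}} = {n0, n4}
AG (EX (¬a ∧ p)): greatest fixpoint, start Z0 = {n0, n4}, keep only states in Sat with every successor in Z. Z1 = {n0}; fixed.
Sat(AG (EX (¬a ∧ p))) = {n0}
n0 ∈ Sat(AG (EX (¬a ∧ p))) = {n0}, so the formula holds at n0.

Yes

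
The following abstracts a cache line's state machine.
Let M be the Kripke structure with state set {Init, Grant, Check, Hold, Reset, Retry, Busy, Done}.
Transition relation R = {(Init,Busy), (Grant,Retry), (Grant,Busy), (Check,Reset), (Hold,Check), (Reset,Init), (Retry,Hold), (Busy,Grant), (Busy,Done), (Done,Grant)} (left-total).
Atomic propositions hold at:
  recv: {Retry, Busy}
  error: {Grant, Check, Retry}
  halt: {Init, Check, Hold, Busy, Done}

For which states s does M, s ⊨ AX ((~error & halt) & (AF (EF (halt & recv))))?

{Init, Reset, Retry}

Sat(~error) = {Init, Hold, Reset, Busy, Done}
Sat(~error & halt) = {Init, Hold, Busy, Done}
Sat(halt & recv) = {Busy}
EF (halt & recv): least fixpoint, start Z0 = {Busy}, add states with some successor in Z. Z1 = {Init, Grant, Busy}; Z2 = {Init, Grant, Reset, Busy, Done}; Z3 = {Init, Grant, Check, Reset, Busy, Done}; Z4 = {Init, Grant, Check, Hold, Reset, Busy, Done}; Z5 = {Init, Grant, Check, Hold, Reset, Retry, Busy, Done}; fixed.
Sat(EF (halt & recv)) = {Init, Grant, Check, Hold, Reset, Retry, Busy, Done}
AF (EF (halt & recv)): least fixpoint, start Z0 = {Init, Grant, Check, Hold, Reset, Retry, Busy, Done}, add states with every successor in Z. Already a fixed point.
Sat(AF (EF (halt & recv))) = {Init, Grant, Check, Hold, Reset, Retry, Busy, Done}
Sat((~error & halt) & (AF (EF (halt & recv)))) = {Init, Hold, Busy, Done}
Sat(AX ((~error & halt) & (AF (EF (halt & recv))))) = {s : every successor in {Init, Hold, Busy, Done}} = {Init, Reset, Retry}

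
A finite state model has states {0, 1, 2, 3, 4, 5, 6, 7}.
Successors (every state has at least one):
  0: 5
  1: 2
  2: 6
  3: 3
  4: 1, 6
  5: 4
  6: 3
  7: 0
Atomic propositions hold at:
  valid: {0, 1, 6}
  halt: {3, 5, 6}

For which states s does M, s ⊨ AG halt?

{3, 6}

AG halt: greatest fixpoint, start Z0 = {3, 5, 6}, keep only states in Sat with every successor in Z. Z1 = {3, 6}; fixed.
Sat(AG halt) = {3, 6}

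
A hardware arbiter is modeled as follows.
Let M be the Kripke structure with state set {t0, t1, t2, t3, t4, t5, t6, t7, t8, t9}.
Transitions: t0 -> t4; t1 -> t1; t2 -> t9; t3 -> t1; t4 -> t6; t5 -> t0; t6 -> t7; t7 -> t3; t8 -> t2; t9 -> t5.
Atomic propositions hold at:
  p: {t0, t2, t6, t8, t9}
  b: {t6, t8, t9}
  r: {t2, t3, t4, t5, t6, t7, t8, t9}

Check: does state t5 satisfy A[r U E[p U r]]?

Yes

E[p U r]: least fixpoint, start Z0 = Sat(r) = {t2, t3, t4, t5, t6, t7, t8, t9}, add states in Sat(p) with some successor in Z. Z1 = {t0, t2, t3, t4, t5, t6, t7, t8, t9}; fixed.
Sat(E[p U r]) = {t0, t2, t3, t4, t5, t6, t7, t8, t9}
A[r U E[p U r]]: least fixpoint, start Z0 = Sat(E[p U r]) = {t0, t2, t3, t4, t5, t6, t7, t8, t9}, add states in Sat(r) with every successor in Z. Already a fixed point.
Sat(A[r U E[p U r]]) = {t0, t2, t3, t4, t5, t6, t7, t8, t9}
t5 ∈ Sat(A[r U E[p U r]]) = {t0, t2, t3, t4, t5, t6, t7, t8, t9}, so the formula holds at t5.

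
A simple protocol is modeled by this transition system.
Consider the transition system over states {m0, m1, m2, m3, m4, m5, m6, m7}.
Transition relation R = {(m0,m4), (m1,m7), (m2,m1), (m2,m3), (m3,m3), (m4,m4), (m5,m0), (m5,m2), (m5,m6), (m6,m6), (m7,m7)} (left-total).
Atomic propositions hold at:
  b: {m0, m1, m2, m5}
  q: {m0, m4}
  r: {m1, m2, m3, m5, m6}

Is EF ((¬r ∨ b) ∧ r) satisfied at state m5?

Sat(¬r) = {m0, m4, m7}
Sat(¬r ∨ b) = {m0, m1, m2, m4, m5, m7}
Sat((¬r ∨ b) ∧ r) = {m1, m2, m5}
EF ((¬r ∨ b) ∧ r): least fixpoint, start Z0 = {m1, m2, m5}, add states with some successor in Z. Already a fixed point.
Sat(EF ((¬r ∨ b) ∧ r)) = {m1, m2, m5}
m5 ∈ Sat(EF ((¬r ∨ b) ∧ r)) = {m1, m2, m5}, so the formula holds at m5.

Yes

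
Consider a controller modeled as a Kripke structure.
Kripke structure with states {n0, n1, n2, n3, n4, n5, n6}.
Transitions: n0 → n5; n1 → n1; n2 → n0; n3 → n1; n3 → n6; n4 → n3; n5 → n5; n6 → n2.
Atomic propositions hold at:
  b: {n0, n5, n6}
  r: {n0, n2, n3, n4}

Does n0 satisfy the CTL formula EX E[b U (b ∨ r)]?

Yes

Sat(b ∨ r) = {n0, n2, n3, n4, n5, n6}
E[b U (b ∨ r)]: least fixpoint, start Z0 = Sat((b ∨ r)) = {n0, n2, n3, n4, n5, n6}, add states in Sat(b) with some successor in Z. Already a fixed point.
Sat(E[b U (b ∨ r)]) = {n0, n2, n3, n4, n5, n6}
Sat(EX E[b U (b ∨ r)]) = {s : some successor in {n0, n2, n3, n4, n5, n6}} = {n0, n2, n3, n4, n5, n6}
n0 ∈ Sat(EX E[b U (b ∨ r)]) = {n0, n2, n3, n4, n5, n6}, so the formula holds at n0.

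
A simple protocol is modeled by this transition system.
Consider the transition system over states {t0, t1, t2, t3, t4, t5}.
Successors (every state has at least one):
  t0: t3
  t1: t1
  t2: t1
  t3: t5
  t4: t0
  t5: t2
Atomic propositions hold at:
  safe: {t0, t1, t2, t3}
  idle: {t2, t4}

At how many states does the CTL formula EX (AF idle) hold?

4

AF idle: least fixpoint, start Z0 = {t2, t4}, add states with every successor in Z. Z1 = {t2, t4, t5}; Z2 = {t2, t3, t4, t5}; Z3 = {t0, t2, t3, t4, t5}; fixed.
Sat(AF idle) = {t0, t2, t3, t4, t5}
Sat(EX (AF idle)) = {s : some successor in {t0, t2, t3, t4, t5}} = {t0, t3, t4, t5}
|Sat(EX (AF idle))| = |{t0, t3, t4, t5}| = 4.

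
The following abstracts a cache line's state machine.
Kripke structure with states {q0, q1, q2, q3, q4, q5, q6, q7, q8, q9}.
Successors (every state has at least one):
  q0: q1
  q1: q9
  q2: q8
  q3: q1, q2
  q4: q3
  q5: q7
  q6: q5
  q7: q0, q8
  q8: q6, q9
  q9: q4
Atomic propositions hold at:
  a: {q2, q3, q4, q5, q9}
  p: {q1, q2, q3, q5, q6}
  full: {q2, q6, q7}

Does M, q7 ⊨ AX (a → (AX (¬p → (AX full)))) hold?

Sat(¬p) = {q0, q4, q7, q8, q9}
Sat(AX full) = {s : every successor in {q2, q6, q7}} = {q5}
Sat(¬p → (AX full)) = {q1, q2, q3, q5, q6}
Sat(AX (¬p → (AX full))) = {s : every successor in {q1, q2, q3, q5, q6}} = {q0, q3, q4, q6}
Sat(a → (AX (¬p → (AX full)))) = {q0, q1, q3, q4, q6, q7, q8}
Sat(AX (a → (AX (¬p → (AX full))))) = {s : every successor in {q0, q1, q3, q4, q6, q7, q8}} = {q0, q2, q4, q5, q7, q9}
q7 ∈ Sat(AX (a → (AX (¬p → (AX full))))) = {q0, q2, q4, q5, q7, q9}, so the formula holds at q7.

Yes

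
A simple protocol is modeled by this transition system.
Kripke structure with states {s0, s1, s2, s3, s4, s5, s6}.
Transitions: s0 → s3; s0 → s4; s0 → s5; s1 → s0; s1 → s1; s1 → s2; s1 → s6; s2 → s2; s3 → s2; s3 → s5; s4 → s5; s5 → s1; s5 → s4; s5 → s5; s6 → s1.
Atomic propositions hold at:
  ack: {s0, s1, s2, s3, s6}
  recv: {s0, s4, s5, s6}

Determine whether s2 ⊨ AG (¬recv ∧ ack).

Sat(¬recv) = {s1, s2, s3}
Sat(¬recv ∧ ack) = {s1, s2, s3}
AG (¬recv ∧ ack): greatest fixpoint, start Z0 = {s1, s2, s3}, keep only states in Sat with every successor in Z. Z1 = {s2}; fixed.
Sat(AG (¬recv ∧ ack)) = {s2}
s2 ∈ Sat(AG (¬recv ∧ ack)) = {s2}, so the formula holds at s2.

Yes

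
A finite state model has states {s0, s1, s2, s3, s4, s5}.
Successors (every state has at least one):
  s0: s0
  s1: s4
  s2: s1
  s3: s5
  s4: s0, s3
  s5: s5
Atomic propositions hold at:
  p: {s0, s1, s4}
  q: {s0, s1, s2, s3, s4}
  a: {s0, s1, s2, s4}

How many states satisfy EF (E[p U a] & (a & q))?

4

E[p U a]: least fixpoint, start Z0 = Sat(a) = {s0, s1, s2, s4}, add states in Sat(p) with some successor in Z. Already a fixed point.
Sat(E[p U a]) = {s0, s1, s2, s4}
Sat(a & q) = {s0, s1, s2, s4}
Sat(E[p U a] & (a & q)) = {s0, s1, s2, s4}
EF (E[p U a] & (a & q)): least fixpoint, start Z0 = {s0, s1, s2, s4}, add states with some successor in Z. Already a fixed point.
Sat(EF (E[p U a] & (a & q))) = {s0, s1, s2, s4}
|Sat(EF (E[p U a] & (a & q)))| = |{s0, s1, s2, s4}| = 4.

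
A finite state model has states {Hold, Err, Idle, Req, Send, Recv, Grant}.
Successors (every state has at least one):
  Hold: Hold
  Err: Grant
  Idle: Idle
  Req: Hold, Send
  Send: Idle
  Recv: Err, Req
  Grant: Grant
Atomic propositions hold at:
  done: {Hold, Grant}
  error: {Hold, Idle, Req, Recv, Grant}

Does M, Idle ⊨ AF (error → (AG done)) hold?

AG done: greatest fixpoint, start Z0 = {Hold, Grant}, keep only states in Sat with every successor in Z. Already a fixed point.
Sat(AG done) = {Hold, Grant}
Sat(error → (AG done)) = {Hold, Err, Send, Grant}
AF (error → (AG done)): least fixpoint, start Z0 = {Hold, Err, Send, Grant}, add states with every successor in Z. Z1 = {Hold, Err, Req, Send, Grant}; Z2 = {Hold, Err, Req, Send, Recv, Grant}; fixed.
Sat(AF (error → (AG done))) = {Hold, Err, Req, Send, Recv, Grant}
Idle ∉ Sat(AF (error → (AG done))) = {Hold, Err, Req, Send, Recv, Grant}, so the formula does not hold at Idle.

No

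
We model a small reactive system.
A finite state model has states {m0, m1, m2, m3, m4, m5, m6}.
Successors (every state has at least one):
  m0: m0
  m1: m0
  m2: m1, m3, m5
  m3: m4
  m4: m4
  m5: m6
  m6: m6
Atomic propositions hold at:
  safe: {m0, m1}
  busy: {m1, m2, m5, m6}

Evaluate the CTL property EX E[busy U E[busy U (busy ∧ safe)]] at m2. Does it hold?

Sat(busy ∧ safe) = {m1}
E[busy U (busy ∧ safe)]: least fixpoint, start Z0 = Sat((busy ∧ safe)) = {m1}, add states in Sat(busy) with some successor in Z. Z1 = {m1, m2}; fixed.
Sat(E[busy U (busy ∧ safe)]) = {m1, m2}
E[busy U E[busy U (busy ∧ safe)]]: least fixpoint, start Z0 = Sat(E[busy U (busy ∧ safe)]) = {m1, m2}, add states in Sat(busy) with some successor in Z. Already a fixed point.
Sat(E[busy U E[busy U (busy ∧ safe)]]) = {m1, m2}
Sat(EX E[busy U E[busy U (busy ∧ safe)]]) = {s : some successor in {m1, m2}} = {m2}
m2 ∈ Sat(EX E[busy U E[busy U (busy ∧ safe)]]) = {m2}, so the formula holds at m2.

Yes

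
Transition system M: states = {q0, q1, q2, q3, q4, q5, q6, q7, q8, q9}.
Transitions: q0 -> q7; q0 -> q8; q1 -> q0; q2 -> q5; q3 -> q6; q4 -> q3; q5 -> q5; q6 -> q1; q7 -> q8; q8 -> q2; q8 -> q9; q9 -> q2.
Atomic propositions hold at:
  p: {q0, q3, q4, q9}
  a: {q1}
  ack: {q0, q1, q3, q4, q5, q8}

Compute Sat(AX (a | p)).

Sat(a | p) = {q0, q1, q3, q4, q9}
Sat(AX (a | p)) = {s : every successor in {q0, q1, q3, q4, q9}} = {q1, q4, q6}

{q1, q4, q6}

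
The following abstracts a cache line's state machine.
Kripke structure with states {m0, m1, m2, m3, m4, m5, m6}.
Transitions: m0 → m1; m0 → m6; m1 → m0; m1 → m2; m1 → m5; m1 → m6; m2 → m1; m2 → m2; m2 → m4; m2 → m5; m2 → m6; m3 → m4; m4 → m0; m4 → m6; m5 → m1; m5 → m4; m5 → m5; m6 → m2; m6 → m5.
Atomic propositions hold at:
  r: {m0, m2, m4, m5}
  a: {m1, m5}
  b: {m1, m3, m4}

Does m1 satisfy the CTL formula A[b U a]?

A[b U a]: least fixpoint, start Z0 = Sat(a) = {m1, m5}, add states in Sat(b) with every successor in Z. Already a fixed point.
Sat(A[b U a]) = {m1, m5}
m1 ∈ Sat(A[b U a]) = {m1, m5}, so the formula holds at m1.

Yes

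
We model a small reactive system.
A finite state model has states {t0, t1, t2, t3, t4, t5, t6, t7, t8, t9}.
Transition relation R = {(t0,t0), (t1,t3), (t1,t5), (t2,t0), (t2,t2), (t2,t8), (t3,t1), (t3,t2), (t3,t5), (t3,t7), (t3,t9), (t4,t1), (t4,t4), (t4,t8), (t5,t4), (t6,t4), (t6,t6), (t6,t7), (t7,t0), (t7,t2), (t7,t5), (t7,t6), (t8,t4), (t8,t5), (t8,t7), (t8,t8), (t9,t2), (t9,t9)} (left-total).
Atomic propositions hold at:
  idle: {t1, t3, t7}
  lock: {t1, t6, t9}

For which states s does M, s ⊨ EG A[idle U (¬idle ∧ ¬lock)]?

Sat(¬idle) = {t0, t2, t4, t5, t6, t8, t9}
Sat(¬lock) = {t0, t2, t3, t4, t5, t7, t8}
Sat(¬idle ∧ ¬lock) = {t0, t2, t4, t5, t8}
A[idle U (¬idle ∧ ¬lock)]: least fixpoint, start Z0 = Sat((¬idle ∧ ¬lock)) = {t0, t2, t4, t5, t8}, add states in Sat(idle) with every successor in Z. Already a fixed point.
Sat(A[idle U (¬idle ∧ ¬lock)]) = {t0, t2, t4, t5, t8}
EG A[idle U (¬idle ∧ ¬lock)]: greatest fixpoint, start Z0 = {t0, t2, t4, t5, t8}, keep only states in Sat with some successor in Z. Already a fixed point.
Sat(EG A[idle U (¬idle ∧ ¬lock)]) = {t0, t2, t4, t5, t8}

{t0, t2, t4, t5, t8}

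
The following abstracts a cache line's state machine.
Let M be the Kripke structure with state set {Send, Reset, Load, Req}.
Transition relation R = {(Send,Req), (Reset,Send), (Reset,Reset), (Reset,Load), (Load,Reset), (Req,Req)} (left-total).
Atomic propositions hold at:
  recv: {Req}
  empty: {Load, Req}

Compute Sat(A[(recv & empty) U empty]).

{Load, Req}

Sat(recv & empty) = {Req}
A[(recv & empty) U empty]: least fixpoint, start Z0 = Sat(empty) = {Load, Req}, add states in Sat(recv & empty) with every successor in Z. Already a fixed point.
Sat(A[(recv & empty) U empty]) = {Load, Req}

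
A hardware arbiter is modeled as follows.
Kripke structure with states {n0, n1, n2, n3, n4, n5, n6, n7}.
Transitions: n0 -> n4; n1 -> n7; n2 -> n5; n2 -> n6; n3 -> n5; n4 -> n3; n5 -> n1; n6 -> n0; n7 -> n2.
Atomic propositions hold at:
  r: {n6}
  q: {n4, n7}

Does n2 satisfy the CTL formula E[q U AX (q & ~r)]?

No

Sat(~r) = {n0, n1, n2, n3, n4, n5, n7}
Sat(q & ~r) = {n4, n7}
Sat(AX (q & ~r)) = {s : every successor in {n4, n7}} = {n0, n1}
E[q U AX (q & ~r)]: least fixpoint, start Z0 = Sat(AX (q & ~r)) = {n0, n1}, add states in Sat(q) with some successor in Z. Already a fixed point.
Sat(E[q U AX (q & ~r)]) = {n0, n1}
n2 ∉ Sat(E[q U AX (q & ~r)]) = {n0, n1}, so the formula does not hold at n2.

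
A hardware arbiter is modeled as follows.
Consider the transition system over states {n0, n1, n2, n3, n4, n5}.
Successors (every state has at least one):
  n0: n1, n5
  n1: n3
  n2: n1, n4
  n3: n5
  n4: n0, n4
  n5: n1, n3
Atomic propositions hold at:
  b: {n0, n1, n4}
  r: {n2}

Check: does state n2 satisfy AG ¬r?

No

Sat(¬r) = {n0, n1, n3, n4, n5}
AG ¬r: greatest fixpoint, start Z0 = {n0, n1, n3, n4, n5}, keep only states in Sat with every successor in Z. Already a fixed point.
Sat(AG ¬r) = {n0, n1, n3, n4, n5}
n2 ∉ Sat(AG ¬r) = {n0, n1, n3, n4, n5}, so the formula does not hold at n2.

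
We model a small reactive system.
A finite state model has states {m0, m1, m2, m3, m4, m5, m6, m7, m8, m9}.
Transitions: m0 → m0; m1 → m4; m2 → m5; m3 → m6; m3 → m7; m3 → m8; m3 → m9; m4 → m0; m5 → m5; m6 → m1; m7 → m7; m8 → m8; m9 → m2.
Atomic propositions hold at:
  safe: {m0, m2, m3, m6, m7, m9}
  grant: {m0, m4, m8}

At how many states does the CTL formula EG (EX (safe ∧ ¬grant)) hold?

2

Sat(¬grant) = {m1, m2, m3, m5, m6, m7, m9}
Sat(safe ∧ ¬grant) = {m2, m3, m6, m7, m9}
Sat(EX (safe ∧ ¬grant)) = {s : some successor in {m2, m3, m6, m7, m9}} = {m3, m7, m9}
EG (EX (safe ∧ ¬grant)): greatest fixpoint, start Z0 = {m3, m7, m9}, keep only states in Sat with some successor in Z. Z1 = {m3, m7}; fixed.
Sat(EG (EX (safe ∧ ¬grant))) = {m3, m7}
|Sat(EG (EX (safe ∧ ¬grant)))| = |{m3, m7}| = 2.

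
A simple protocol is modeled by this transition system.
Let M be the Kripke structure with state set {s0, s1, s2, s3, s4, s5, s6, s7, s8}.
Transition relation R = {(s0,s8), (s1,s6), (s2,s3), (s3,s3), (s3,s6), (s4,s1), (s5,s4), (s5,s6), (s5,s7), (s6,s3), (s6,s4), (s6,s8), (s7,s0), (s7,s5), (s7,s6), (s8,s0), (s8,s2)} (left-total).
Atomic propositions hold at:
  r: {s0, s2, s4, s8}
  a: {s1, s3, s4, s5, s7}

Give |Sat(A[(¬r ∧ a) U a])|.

Sat(¬r) = {s1, s3, s5, s6, s7}
Sat(¬r ∧ a) = {s1, s3, s5, s7}
A[(¬r ∧ a) U a]: least fixpoint, start Z0 = Sat(a) = {s1, s3, s4, s5, s7}, add states in Sat(¬r ∧ a) with every successor in Z. Already a fixed point.
Sat(A[(¬r ∧ a) U a]) = {s1, s3, s4, s5, s7}
|Sat(A[(¬r ∧ a) U a])| = |{s1, s3, s4, s5, s7}| = 5.

5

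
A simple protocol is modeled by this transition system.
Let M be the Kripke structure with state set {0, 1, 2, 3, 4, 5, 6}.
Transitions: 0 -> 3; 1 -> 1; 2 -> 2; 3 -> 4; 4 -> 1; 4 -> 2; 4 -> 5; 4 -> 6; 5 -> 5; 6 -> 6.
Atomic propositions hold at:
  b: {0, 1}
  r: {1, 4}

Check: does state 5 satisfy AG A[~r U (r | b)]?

Sat(~r) = {0, 2, 3, 5, 6}
Sat(r | b) = {0, 1, 4}
A[~r U (r | b)]: least fixpoint, start Z0 = Sat((r | b)) = {0, 1, 4}, add states in Sat(~r) with every successor in Z. Z1 = {0, 1, 3, 4}; fixed.
Sat(A[~r U (r | b)]) = {0, 1, 3, 4}
AG A[~r U (r | b)]: greatest fixpoint, start Z0 = {0, 1, 3, 4}, keep only states in Sat with every successor in Z. Z1 = {0, 1, 3}; Z2 = {0, 1}; Z3 = {1}; fixed.
Sat(AG A[~r U (r | b)]) = {1}
5 ∉ Sat(AG A[~r U (r | b)]) = {1}, so the formula does not hold at 5.

No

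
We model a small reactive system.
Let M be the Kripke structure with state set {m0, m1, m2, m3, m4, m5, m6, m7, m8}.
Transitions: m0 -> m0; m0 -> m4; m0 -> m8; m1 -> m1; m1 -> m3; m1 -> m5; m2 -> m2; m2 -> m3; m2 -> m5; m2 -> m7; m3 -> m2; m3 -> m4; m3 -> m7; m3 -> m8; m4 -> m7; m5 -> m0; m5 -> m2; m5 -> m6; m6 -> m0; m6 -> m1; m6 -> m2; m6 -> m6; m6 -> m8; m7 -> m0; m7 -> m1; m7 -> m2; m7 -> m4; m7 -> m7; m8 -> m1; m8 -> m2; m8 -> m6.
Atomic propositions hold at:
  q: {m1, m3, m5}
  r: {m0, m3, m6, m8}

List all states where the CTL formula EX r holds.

Sat(EX r) = {s : some successor in {m0, m3, m6, m8}} = {m0, m1, m2, m3, m5, m6, m7, m8}

{m0, m1, m2, m3, m5, m6, m7, m8}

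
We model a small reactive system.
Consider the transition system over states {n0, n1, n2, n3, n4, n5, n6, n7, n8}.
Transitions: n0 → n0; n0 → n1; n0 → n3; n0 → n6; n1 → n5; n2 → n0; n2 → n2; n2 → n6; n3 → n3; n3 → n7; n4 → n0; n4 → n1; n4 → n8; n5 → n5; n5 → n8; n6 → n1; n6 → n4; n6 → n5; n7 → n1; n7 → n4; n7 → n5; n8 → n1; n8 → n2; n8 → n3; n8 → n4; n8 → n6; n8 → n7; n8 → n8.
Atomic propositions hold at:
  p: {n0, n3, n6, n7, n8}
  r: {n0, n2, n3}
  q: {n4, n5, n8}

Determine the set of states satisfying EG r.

{n0, n2, n3}

EG r: greatest fixpoint, start Z0 = {n0, n2, n3}, keep only states in Sat with some successor in Z. Already a fixed point.
Sat(EG r) = {n0, n2, n3}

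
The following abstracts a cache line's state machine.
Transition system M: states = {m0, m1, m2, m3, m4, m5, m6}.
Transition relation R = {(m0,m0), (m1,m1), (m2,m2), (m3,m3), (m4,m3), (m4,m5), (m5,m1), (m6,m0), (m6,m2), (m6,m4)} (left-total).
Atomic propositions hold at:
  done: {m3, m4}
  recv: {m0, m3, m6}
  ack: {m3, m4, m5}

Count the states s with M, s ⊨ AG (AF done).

1

AF done: least fixpoint, start Z0 = {m3, m4}, add states with every successor in Z. Already a fixed point.
Sat(AF done) = {m3, m4}
AG (AF done): greatest fixpoint, start Z0 = {m3, m4}, keep only states in Sat with every successor in Z. Z1 = {m3}; fixed.
Sat(AG (AF done)) = {m3}
|Sat(AG (AF done))| = |{m3}| = 1.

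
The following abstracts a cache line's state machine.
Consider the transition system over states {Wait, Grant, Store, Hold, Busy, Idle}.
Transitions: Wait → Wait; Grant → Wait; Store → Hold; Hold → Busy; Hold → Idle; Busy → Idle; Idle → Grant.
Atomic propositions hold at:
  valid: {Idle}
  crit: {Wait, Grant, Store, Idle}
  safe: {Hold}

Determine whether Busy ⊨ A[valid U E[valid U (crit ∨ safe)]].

No

Sat(crit ∨ safe) = {Wait, Grant, Store, Hold, Idle}
E[valid U (crit ∨ safe)]: least fixpoint, start Z0 = Sat((crit ∨ safe)) = {Wait, Grant, Store, Hold, Idle}, add states in Sat(valid) with some successor in Z. Already a fixed point.
Sat(E[valid U (crit ∨ safe)]) = {Wait, Grant, Store, Hold, Idle}
A[valid U E[valid U (crit ∨ safe)]]: least fixpoint, start Z0 = Sat(E[valid U (crit ∨ safe)]) = {Wait, Grant, Store, Hold, Idle}, add states in Sat(valid) with every successor in Z. Already a fixed point.
Sat(A[valid U E[valid U (crit ∨ safe)]]) = {Wait, Grant, Store, Hold, Idle}
Busy ∉ Sat(A[valid U E[valid U (crit ∨ safe)]]) = {Wait, Grant, Store, Hold, Idle}, so the formula does not hold at Busy.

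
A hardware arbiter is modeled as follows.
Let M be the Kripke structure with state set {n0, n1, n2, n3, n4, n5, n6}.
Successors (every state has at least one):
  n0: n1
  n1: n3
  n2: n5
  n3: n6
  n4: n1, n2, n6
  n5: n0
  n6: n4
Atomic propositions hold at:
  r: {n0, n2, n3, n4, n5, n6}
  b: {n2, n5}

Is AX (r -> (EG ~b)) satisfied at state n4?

Sat(~b) = {n0, n1, n3, n4, n6}
EG ~b: greatest fixpoint, start Z0 = {n0, n1, n3, n4, n6}, keep only states in Sat with some successor in Z. Already a fixed point.
Sat(EG ~b) = {n0, n1, n3, n4, n6}
Sat(r -> (EG ~b)) = {n0, n1, n3, n4, n6}
Sat(AX (r -> (EG ~b))) = {s : every successor in {n0, n1, n3, n4, n6}} = {n0, n1, n3, n5, n6}
n4 ∉ Sat(AX (r -> (EG ~b))) = {n0, n1, n3, n5, n6}, so the formula does not hold at n4.

No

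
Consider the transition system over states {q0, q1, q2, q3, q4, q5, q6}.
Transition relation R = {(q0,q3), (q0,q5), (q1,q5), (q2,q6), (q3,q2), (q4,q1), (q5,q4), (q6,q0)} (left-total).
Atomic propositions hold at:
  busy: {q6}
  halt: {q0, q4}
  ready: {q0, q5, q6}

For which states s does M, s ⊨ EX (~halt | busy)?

{q0, q1, q2, q3, q4}

Sat(~halt) = {q1, q2, q3, q5, q6}
Sat(~halt | busy) = {q1, q2, q3, q5, q6}
Sat(EX (~halt | busy)) = {s : some successor in {q1, q2, q3, q5, q6}} = {q0, q1, q2, q3, q4}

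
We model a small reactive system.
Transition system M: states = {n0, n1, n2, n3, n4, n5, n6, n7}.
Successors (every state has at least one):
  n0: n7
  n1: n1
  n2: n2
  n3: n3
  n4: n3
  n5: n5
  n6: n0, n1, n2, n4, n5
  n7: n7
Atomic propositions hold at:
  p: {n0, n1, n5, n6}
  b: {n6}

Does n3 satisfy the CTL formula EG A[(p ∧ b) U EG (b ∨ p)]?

No

Sat(p ∧ b) = {n6}
Sat(b ∨ p) = {n0, n1, n5, n6}
EG (b ∨ p): greatest fixpoint, start Z0 = {n0, n1, n5, n6}, keep only states in Sat with some successor in Z. Z1 = {n1, n5, n6}; fixed.
Sat(EG (b ∨ p)) = {n1, n5, n6}
A[(p ∧ b) U EG (b ∨ p)]: least fixpoint, start Z0 = Sat(EG (b ∨ p)) = {n1, n5, n6}, add states in Sat(p ∧ b) with every successor in Z. Already a fixed point.
Sat(A[(p ∧ b) U EG (b ∨ p)]) = {n1, n5, n6}
EG A[(p ∧ b) U EG (b ∨ p)]: greatest fixpoint, start Z0 = {n1, n5, n6}, keep only states in Sat with some successor in Z. Already a fixed point.
Sat(EG A[(p ∧ b) U EG (b ∨ p)]) = {n1, n5, n6}
n3 ∉ Sat(EG A[(p ∧ b) U EG (b ∨ p)]) = {n1, n5, n6}, so the formula does not hold at n3.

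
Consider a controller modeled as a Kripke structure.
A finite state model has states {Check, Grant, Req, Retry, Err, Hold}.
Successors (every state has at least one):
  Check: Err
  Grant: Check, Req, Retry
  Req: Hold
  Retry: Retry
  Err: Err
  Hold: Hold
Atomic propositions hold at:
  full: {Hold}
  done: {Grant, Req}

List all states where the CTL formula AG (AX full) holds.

Sat(AX full) = {s : every successor in {Hold}} = {Req, Hold}
AG (AX full): greatest fixpoint, start Z0 = {Req, Hold}, keep only states in Sat with every successor in Z. Already a fixed point.
Sat(AG (AX full)) = {Req, Hold}

{Req, Hold}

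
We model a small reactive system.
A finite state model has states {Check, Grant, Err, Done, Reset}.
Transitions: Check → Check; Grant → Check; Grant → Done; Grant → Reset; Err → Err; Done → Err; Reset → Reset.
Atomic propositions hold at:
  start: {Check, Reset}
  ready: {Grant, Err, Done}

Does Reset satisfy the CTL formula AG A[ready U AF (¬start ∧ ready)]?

No

Sat(¬start) = {Grant, Err, Done}
Sat(¬start ∧ ready) = {Grant, Err, Done}
AF (¬start ∧ ready): least fixpoint, start Z0 = {Grant, Err, Done}, add states with every successor in Z. Already a fixed point.
Sat(AF (¬start ∧ ready)) = {Grant, Err, Done}
A[ready U AF (¬start ∧ ready)]: least fixpoint, start Z0 = Sat(AF (¬start ∧ ready)) = {Grant, Err, Done}, add states in Sat(ready) with every successor in Z. Already a fixed point.
Sat(A[ready U AF (¬start ∧ ready)]) = {Grant, Err, Done}
AG A[ready U AF (¬start ∧ ready)]: greatest fixpoint, start Z0 = {Grant, Err, Done}, keep only states in Sat with every successor in Z. Z1 = {Err, Done}; fixed.
Sat(AG A[ready U AF (¬start ∧ ready)]) = {Err, Done}
Reset ∉ Sat(AG A[ready U AF (¬start ∧ ready)]) = {Err, Done}, so the formula does not hold at Reset.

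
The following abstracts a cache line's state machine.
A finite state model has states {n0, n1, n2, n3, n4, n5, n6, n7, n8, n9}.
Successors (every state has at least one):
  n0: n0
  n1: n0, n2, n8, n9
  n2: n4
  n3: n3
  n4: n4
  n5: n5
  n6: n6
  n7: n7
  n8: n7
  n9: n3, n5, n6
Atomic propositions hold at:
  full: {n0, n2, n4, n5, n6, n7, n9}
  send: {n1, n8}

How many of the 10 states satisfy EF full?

EF full: least fixpoint, start Z0 = {n0, n2, n4, n5, n6, n7, n9}, add states with some successor in Z. Z1 = {n0, n1, n2, n4, n5, n6, n7, n8, n9}; fixed.
Sat(EF full) = {n0, n1, n2, n4, n5, n6, n7, n8, n9}
|Sat(EF full)| = |{n0, n1, n2, n4, n5, n6, n7, n8, n9}| = 9.

9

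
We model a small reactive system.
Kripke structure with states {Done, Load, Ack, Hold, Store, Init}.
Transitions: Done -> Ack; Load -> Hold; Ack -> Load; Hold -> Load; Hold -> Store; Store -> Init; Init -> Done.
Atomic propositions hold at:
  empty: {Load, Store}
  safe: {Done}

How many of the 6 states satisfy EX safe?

1

Sat(EX safe) = {s : some successor in {Done}} = {Init}
|Sat(EX safe)| = |{Init}| = 1.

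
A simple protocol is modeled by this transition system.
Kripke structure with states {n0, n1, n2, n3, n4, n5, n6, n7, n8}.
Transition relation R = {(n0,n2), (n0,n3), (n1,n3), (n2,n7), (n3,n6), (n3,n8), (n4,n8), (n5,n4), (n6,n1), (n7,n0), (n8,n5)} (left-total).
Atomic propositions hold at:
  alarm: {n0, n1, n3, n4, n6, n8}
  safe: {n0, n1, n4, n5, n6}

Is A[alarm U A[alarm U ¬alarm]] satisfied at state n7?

Yes

Sat(¬alarm) = {n2, n5, n7}
A[alarm U ¬alarm]: least fixpoint, start Z0 = Sat(¬alarm) = {n2, n5, n7}, add states in Sat(alarm) with every successor in Z. Z1 = {n2, n5, n7, n8}; Z2 = {n2, n4, n5, n7, n8}; fixed.
Sat(A[alarm U ¬alarm]) = {n2, n4, n5, n7, n8}
A[alarm U A[alarm U ¬alarm]]: least fixpoint, start Z0 = Sat(A[alarm U ¬alarm]) = {n2, n4, n5, n7, n8}, add states in Sat(alarm) with every successor in Z. Already a fixed point.
Sat(A[alarm U A[alarm U ¬alarm]]) = {n2, n4, n5, n7, n8}
n7 ∈ Sat(A[alarm U A[alarm U ¬alarm]]) = {n2, n4, n5, n7, n8}, so the formula holds at n7.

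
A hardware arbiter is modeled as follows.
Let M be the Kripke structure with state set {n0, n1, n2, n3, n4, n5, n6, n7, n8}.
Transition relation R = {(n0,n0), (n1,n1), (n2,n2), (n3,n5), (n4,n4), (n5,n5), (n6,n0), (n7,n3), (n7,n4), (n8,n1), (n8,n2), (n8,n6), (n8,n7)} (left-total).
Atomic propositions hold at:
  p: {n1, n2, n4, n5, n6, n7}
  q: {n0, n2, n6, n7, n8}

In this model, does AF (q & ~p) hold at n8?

Sat(~p) = {n0, n3, n8}
Sat(q & ~p) = {n0, n8}
AF (q & ~p): least fixpoint, start Z0 = {n0, n8}, add states with every successor in Z. Z1 = {n0, n6, n8}; fixed.
Sat(AF (q & ~p)) = {n0, n6, n8}
n8 ∈ Sat(AF (q & ~p)) = {n0, n6, n8}, so the formula holds at n8.

Yes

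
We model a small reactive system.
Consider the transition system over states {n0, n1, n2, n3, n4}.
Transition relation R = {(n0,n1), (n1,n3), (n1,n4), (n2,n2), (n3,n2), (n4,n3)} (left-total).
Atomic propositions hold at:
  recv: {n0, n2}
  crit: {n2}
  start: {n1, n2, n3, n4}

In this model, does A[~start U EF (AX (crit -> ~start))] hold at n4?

Sat(~start) = {n0}
Sat(crit -> ~start) = {n0, n1, n3, n4}
Sat(AX (crit -> ~start)) = {s : every successor in {n0, n1, n3, n4}} = {n0, n1, n4}
EF (AX (crit -> ~start)): least fixpoint, start Z0 = {n0, n1, n4}, add states with some successor in Z. Already a fixed point.
Sat(EF (AX (crit -> ~start))) = {n0, n1, n4}
A[~start U EF (AX (crit -> ~start))]: least fixpoint, start Z0 = Sat(EF (AX (crit -> ~start))) = {n0, n1, n4}, add states in Sat(~start) with every successor in Z. Already a fixed point.
Sat(A[~start U EF (AX (crit -> ~start))]) = {n0, n1, n4}
n4 ∈ Sat(A[~start U EF (AX (crit -> ~start))]) = {n0, n1, n4}, so the formula holds at n4.

Yes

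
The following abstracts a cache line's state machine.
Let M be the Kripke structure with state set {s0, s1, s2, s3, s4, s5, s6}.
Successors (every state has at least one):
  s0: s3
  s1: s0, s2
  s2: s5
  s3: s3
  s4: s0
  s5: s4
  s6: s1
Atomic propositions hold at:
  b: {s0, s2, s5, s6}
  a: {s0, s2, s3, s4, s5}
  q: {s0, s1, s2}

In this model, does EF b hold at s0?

EF b: least fixpoint, start Z0 = {s0, s2, s5, s6}, add states with some successor in Z. Z1 = {s0, s1, s2, s4, s5, s6}; fixed.
Sat(EF b) = {s0, s1, s2, s4, s5, s6}
s0 ∈ Sat(EF b) = {s0, s1, s2, s4, s5, s6}, so the formula holds at s0.

Yes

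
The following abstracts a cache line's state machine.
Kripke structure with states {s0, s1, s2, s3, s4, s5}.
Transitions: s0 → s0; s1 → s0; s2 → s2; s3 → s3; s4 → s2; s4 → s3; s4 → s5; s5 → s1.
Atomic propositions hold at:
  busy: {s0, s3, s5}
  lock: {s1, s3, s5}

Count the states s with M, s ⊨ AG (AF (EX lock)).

1

Sat(EX lock) = {s : some successor in {s1, s3, s5}} = {s3, s4, s5}
AF (EX lock): least fixpoint, start Z0 = {s3, s4, s5}, add states with every successor in Z. Already a fixed point.
Sat(AF (EX lock)) = {s3, s4, s5}
AG (AF (EX lock)): greatest fixpoint, start Z0 = {s3, s4, s5}, keep only states in Sat with every successor in Z. Z1 = {s3}; fixed.
Sat(AG (AF (EX lock))) = {s3}
|Sat(AG (AF (EX lock)))| = |{s3}| = 1.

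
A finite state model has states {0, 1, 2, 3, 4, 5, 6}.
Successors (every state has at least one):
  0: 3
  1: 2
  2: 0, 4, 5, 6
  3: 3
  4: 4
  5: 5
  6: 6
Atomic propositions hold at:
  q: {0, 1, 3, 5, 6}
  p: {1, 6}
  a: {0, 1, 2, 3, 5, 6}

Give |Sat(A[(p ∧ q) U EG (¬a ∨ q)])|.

Sat(p ∧ q) = {1, 6}
Sat(¬a) = {4}
Sat(¬a ∨ q) = {0, 1, 3, 4, 5, 6}
EG (¬a ∨ q): greatest fixpoint, start Z0 = {0, 1, 3, 4, 5, 6}, keep only states in Sat with some successor in Z. Z1 = {0, 3, 4, 5, 6}; fixed.
Sat(EG (¬a ∨ q)) = {0, 3, 4, 5, 6}
A[(p ∧ q) U EG (¬a ∨ q)]: least fixpoint, start Z0 = Sat(EG (¬a ∨ q)) = {0, 3, 4, 5, 6}, add states in Sat(p ∧ q) with every successor in Z. Already a fixed point.
Sat(A[(p ∧ q) U EG (¬a ∨ q)]) = {0, 3, 4, 5, 6}
|Sat(A[(p ∧ q) U EG (¬a ∨ q)])| = |{0, 3, 4, 5, 6}| = 5.

5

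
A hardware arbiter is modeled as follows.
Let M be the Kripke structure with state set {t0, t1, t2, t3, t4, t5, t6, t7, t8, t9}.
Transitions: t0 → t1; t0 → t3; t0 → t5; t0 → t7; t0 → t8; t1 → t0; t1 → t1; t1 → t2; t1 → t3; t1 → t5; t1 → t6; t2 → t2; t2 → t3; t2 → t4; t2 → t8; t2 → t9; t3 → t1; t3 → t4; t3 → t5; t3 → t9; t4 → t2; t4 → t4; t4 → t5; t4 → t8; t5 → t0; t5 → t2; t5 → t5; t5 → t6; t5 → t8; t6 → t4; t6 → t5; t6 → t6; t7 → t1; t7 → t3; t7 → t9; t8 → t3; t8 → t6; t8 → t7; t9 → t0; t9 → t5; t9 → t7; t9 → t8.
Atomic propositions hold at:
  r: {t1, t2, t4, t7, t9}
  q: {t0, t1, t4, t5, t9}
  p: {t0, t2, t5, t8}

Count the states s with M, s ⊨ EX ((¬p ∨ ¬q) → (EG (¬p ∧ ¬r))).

8

Sat(¬p) = {t1, t3, t4, t6, t7, t9}
Sat(¬q) = {t2, t3, t6, t7, t8}
Sat(¬p ∨ ¬q) = {t1, t2, t3, t4, t6, t7, t8, t9}
Sat(¬r) = {t0, t3, t5, t6, t8}
Sat(¬p ∧ ¬r) = {t3, t6}
EG (¬p ∧ ¬r): greatest fixpoint, start Z0 = {t3, t6}, keep only states in Sat with some successor in Z. Z1 = {t6}; fixed.
Sat(EG (¬p ∧ ¬r)) = {t6}
Sat((¬p ∨ ¬q) → (EG (¬p ∧ ¬r))) = {t0, t5, t6}
Sat(EX ((¬p ∨ ¬q) → (EG (¬p ∧ ¬r)))) = {s : some successor in {t0, t5, t6}} = {t0, t1, t3, t4, t5, t6, t8, t9}
|Sat(EX ((¬p ∨ ¬q) → (EG (¬p ∧ ¬r))))| = |{t0, t1, t3, t4, t5, t6, t8, t9}| = 8.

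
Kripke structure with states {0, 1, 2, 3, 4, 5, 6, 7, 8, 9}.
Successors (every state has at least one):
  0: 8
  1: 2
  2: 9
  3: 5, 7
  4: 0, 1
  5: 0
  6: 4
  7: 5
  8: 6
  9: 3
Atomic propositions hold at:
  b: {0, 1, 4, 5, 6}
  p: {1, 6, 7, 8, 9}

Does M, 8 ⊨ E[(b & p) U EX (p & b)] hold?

Yes

Sat(b & p) = {1, 6}
Sat(p & b) = {1, 6}
Sat(EX (p & b)) = {s : some successor in {1, 6}} = {4, 8}
E[(b & p) U EX (p & b)]: least fixpoint, start Z0 = Sat(EX (p & b)) = {4, 8}, add states in Sat(b & p) with some successor in Z. Z1 = {4, 6, 8}; fixed.
Sat(E[(b & p) U EX (p & b)]) = {4, 6, 8}
8 ∈ Sat(E[(b & p) U EX (p & b)]) = {4, 6, 8}, so the formula holds at 8.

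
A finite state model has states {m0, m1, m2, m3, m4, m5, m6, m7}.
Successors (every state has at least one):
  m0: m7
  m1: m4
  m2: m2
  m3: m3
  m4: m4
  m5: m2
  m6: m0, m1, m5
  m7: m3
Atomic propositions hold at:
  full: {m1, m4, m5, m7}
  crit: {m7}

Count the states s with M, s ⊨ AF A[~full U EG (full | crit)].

2

Sat(~full) = {m0, m2, m3, m6}
Sat(full | crit) = {m1, m4, m5, m7}
EG (full | crit): greatest fixpoint, start Z0 = {m1, m4, m5, m7}, keep only states in Sat with some successor in Z. Z1 = {m1, m4}; fixed.
Sat(EG (full | crit)) = {m1, m4}
A[~full U EG (full | crit)]: least fixpoint, start Z0 = Sat(EG (full | crit)) = {m1, m4}, add states in Sat(~full) with every successor in Z. Already a fixed point.
Sat(A[~full U EG (full | crit)]) = {m1, m4}
AF A[~full U EG (full | crit)]: least fixpoint, start Z0 = {m1, m4}, add states with every successor in Z. Already a fixed point.
Sat(AF A[~full U EG (full | crit)]) = {m1, m4}
|Sat(AF A[~full U EG (full | crit)])| = |{m1, m4}| = 2.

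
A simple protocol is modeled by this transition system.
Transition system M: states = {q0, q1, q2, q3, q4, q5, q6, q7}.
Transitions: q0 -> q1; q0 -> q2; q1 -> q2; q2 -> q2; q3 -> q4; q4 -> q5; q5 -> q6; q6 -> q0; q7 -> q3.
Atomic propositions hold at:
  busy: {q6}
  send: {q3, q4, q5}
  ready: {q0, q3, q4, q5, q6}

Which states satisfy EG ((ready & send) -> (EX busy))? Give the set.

Sat(ready & send) = {q3, q4, q5}
Sat(EX busy) = {s : some successor in {q6}} = {q5}
Sat((ready & send) -> (EX busy)) = {q0, q1, q2, q5, q6, q7}
EG ((ready & send) -> (EX busy)): greatest fixpoint, start Z0 = {q0, q1, q2, q5, q6, q7}, keep only states in Sat with some successor in Z. Z1 = {q0, q1, q2, q5, q6}; fixed.
Sat(EG ((ready & send) -> (EX busy))) = {q0, q1, q2, q5, q6}

{q0, q1, q2, q5, q6}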